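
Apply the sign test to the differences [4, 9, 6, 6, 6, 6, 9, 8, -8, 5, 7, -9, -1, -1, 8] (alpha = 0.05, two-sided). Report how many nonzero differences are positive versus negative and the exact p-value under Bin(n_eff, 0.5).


Step 1: Discard zero differences. Original n = 15; n_eff = number of nonzero differences = 15.
Nonzero differences (with sign): +4, +9, +6, +6, +6, +6, +9, +8, -8, +5, +7, -9, -1, -1, +8
Step 2: Count signs: positive = 11, negative = 4.
Step 3: Under H0: P(positive) = 0.5, so the number of positives S ~ Bin(15, 0.5).
Step 4: Two-sided exact p-value = sum of Bin(15,0.5) probabilities at or below the observed probability = 0.118469.
Step 5: alpha = 0.05. fail to reject H0.

n_eff = 15, pos = 11, neg = 4, p = 0.118469, fail to reject H0.


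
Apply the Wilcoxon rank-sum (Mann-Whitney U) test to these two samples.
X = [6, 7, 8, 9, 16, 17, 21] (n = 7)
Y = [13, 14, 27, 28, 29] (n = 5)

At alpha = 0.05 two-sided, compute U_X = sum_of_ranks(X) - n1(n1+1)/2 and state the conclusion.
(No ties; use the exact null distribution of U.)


Step 1: Combine and sort all 12 observations; assign midranks.
sorted (value, group): (6,X), (7,X), (8,X), (9,X), (13,Y), (14,Y), (16,X), (17,X), (21,X), (27,Y), (28,Y), (29,Y)
ranks: 6->1, 7->2, 8->3, 9->4, 13->5, 14->6, 16->7, 17->8, 21->9, 27->10, 28->11, 29->12
Step 2: Rank sum for X: R1 = 1 + 2 + 3 + 4 + 7 + 8 + 9 = 34.
Step 3: U_X = R1 - n1(n1+1)/2 = 34 - 7*8/2 = 34 - 28 = 6.
       U_Y = n1*n2 - U_X = 35 - 6 = 29.
Step 4: No ties, so the exact null distribution of U (based on enumerating the C(12,7) = 792 equally likely rank assignments) gives the two-sided p-value.
Step 5: p-value = 0.073232; compare to alpha = 0.05. fail to reject H0.

U_X = 6, p = 0.073232, fail to reject H0 at alpha = 0.05.


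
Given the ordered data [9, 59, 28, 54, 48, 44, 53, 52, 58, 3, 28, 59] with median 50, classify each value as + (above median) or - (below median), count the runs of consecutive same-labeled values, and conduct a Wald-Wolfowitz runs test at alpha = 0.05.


Step 1: Compute median = 50; label A = above, B = below.
Labels in order: BABABBAAABBA  (n_A = 6, n_B = 6)
Step 2: Count runs R = 8.
Step 3: Under H0 (random ordering), E[R] = 2*n_A*n_B/(n_A+n_B) + 1 = 2*6*6/12 + 1 = 7.0000.
        Var[R] = 2*n_A*n_B*(2*n_A*n_B - n_A - n_B) / ((n_A+n_B)^2 * (n_A+n_B-1)) = 4320/1584 = 2.7273.
        SD[R] = 1.6514.
Step 4: Continuity-corrected z = (R - 0.5 - E[R]) / SD[R] = (8 - 0.5 - 7.0000) / 1.6514 = 0.3028.
Step 5: Two-sided p-value via normal approximation = 2*(1 - Phi(|z|)) = 0.762069.
Step 6: alpha = 0.05. fail to reject H0.

R = 8, z = 0.3028, p = 0.762069, fail to reject H0.


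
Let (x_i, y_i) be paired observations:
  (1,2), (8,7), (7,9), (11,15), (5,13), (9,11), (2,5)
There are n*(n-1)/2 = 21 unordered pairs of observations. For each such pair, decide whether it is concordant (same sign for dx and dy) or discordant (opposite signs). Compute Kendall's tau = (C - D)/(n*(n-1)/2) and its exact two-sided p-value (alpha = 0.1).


Step 1: Enumerate the 21 unordered pairs (i,j) with i<j and classify each by sign(x_j-x_i) * sign(y_j-y_i).
  (1,2):dx=+7,dy=+5->C; (1,3):dx=+6,dy=+7->C; (1,4):dx=+10,dy=+13->C; (1,5):dx=+4,dy=+11->C
  (1,6):dx=+8,dy=+9->C; (1,7):dx=+1,dy=+3->C; (2,3):dx=-1,dy=+2->D; (2,4):dx=+3,dy=+8->C
  (2,5):dx=-3,dy=+6->D; (2,6):dx=+1,dy=+4->C; (2,7):dx=-6,dy=-2->C; (3,4):dx=+4,dy=+6->C
  (3,5):dx=-2,dy=+4->D; (3,6):dx=+2,dy=+2->C; (3,7):dx=-5,dy=-4->C; (4,5):dx=-6,dy=-2->C
  (4,6):dx=-2,dy=-4->C; (4,7):dx=-9,dy=-10->C; (5,6):dx=+4,dy=-2->D; (5,7):dx=-3,dy=-8->C
  (6,7):dx=-7,dy=-6->C
Step 2: C = 17, D = 4, total pairs = 21.
Step 3: tau = (C - D)/(n(n-1)/2) = (17 - 4)/21 = 0.619048.
Step 4: Exact two-sided p-value (enumerate n! = 5040 permutations of y under H0): p = 0.069048.
Step 5: alpha = 0.1. reject H0.

tau_b = 0.6190 (C=17, D=4), p = 0.069048, reject H0.


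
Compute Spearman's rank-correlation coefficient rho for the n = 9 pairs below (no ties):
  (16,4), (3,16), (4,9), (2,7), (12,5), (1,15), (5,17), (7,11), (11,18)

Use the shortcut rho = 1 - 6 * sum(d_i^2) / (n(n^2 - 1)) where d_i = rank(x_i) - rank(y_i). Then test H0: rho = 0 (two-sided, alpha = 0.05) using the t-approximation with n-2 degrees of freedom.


Step 1: Rank x and y separately (midranks; no ties here).
rank(x): 16->9, 3->3, 4->4, 2->2, 12->8, 1->1, 5->5, 7->6, 11->7
rank(y): 4->1, 16->7, 9->4, 7->3, 5->2, 15->6, 17->8, 11->5, 18->9
Step 2: d_i = R_x(i) - R_y(i); compute d_i^2.
  (9-1)^2=64, (3-7)^2=16, (4-4)^2=0, (2-3)^2=1, (8-2)^2=36, (1-6)^2=25, (5-8)^2=9, (6-5)^2=1, (7-9)^2=4
sum(d^2) = 156.
Step 3: rho = 1 - 6*156 / (9*(9^2 - 1)) = 1 - 936/720 = -0.300000.
Step 4: Under H0, t = rho * sqrt((n-2)/(1-rho^2)) = -0.8321 ~ t(7).
Step 5: Two-sided p-value from the t-distribution with 7 df = 0.432845.
Step 6: alpha = 0.05. fail to reject H0.

rho = -0.3000, p = 0.432845, fail to reject H0 at alpha = 0.05.


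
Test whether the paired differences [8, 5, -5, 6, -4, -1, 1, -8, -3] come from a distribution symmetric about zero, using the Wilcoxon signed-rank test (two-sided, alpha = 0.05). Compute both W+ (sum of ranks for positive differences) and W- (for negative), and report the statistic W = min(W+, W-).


Step 1: Drop any zero differences (none here) and take |d_i|.
|d| = [8, 5, 5, 6, 4, 1, 1, 8, 3]
Step 2: Midrank |d_i| (ties get averaged ranks).
ranks: |8|->8.5, |5|->5.5, |5|->5.5, |6|->7, |4|->4, |1|->1.5, |1|->1.5, |8|->8.5, |3|->3
Step 3: Attach original signs; sum ranks with positive sign and with negative sign.
W+ = 8.5 + 5.5 + 7 + 1.5 = 22.5
W- = 5.5 + 4 + 1.5 + 8.5 + 3 = 22.5
(Check: W+ + W- = 45 should equal n(n+1)/2 = 45.)
Step 4: Test statistic W = min(W+, W-) = 22.5.
Step 5: Ties in |d|, so use the tie-corrected normal approximation.
        E[W] = n(n+1)/4 = 9*10/4 = 22.5.
        Tie groups: |d|=1 (t=2), |d|=5 (t=2), |d|=8 (t=2); sum(t^3 - t) = 18.
        Var[W] = n(n+1)(2n+1)/24 - sum(t^3-t)/48 = 1710/24 - 18/48 = 70.875.
        z = (W - E[W]) / sqrt(Var[W]) = (22.5 - 22.5) / 8.4187 = 0.0000.
        Two-sided p = 2*Phi(z) = 1.000000.
Step 6: alpha = 0.05. fail to reject H0.

W+ = 22.5, W- = 22.5, W = min = 22.5, p = 1.000000, fail to reject H0.


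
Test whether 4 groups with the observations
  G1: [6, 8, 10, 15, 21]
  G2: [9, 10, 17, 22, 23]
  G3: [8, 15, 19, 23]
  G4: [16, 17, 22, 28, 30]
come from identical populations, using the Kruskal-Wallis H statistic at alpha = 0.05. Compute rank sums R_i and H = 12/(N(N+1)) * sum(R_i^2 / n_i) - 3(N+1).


Step 1: Combine all N = 19 observations and assign midranks.
sorted (value, group, rank): (6,G1,1), (8,G1,2.5), (8,G3,2.5), (9,G2,4), (10,G1,5.5), (10,G2,5.5), (15,G1,7.5), (15,G3,7.5), (16,G4,9), (17,G2,10.5), (17,G4,10.5), (19,G3,12), (21,G1,13), (22,G2,14.5), (22,G4,14.5), (23,G2,16.5), (23,G3,16.5), (28,G4,18), (30,G4,19)
Step 2: Sum ranks within each group.
R_1 = 29.5 (n_1 = 5)
R_2 = 51 (n_2 = 5)
R_3 = 38.5 (n_3 = 4)
R_4 = 71 (n_4 = 5)
Step 3: H = 12/(N(N+1)) * sum(R_i^2/n_i) - 3(N+1)
     = 12/(19*20) * (29.5^2/5 + 51^2/5 + 38.5^2/4 + 71^2/5) - 3*20
     = 0.031579 * 2073.01 - 60
     = 5.463553.
Step 4: Ties present; correction factor C = 1 - 36/(19^3 - 19) = 0.994737. Corrected H = 5.463553 / 0.994737 = 5.492460.
Step 5: Under H0, H ~ chi^2(3); p-value = 0.139090.
Step 6: alpha = 0.05. fail to reject H0.

H = 5.4925, df = 3, p = 0.139090, fail to reject H0.


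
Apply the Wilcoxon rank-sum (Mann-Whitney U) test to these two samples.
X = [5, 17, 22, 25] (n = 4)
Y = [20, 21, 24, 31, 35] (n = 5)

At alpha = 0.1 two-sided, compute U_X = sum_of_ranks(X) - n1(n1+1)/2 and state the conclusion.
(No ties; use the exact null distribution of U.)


Step 1: Combine and sort all 9 observations; assign midranks.
sorted (value, group): (5,X), (17,X), (20,Y), (21,Y), (22,X), (24,Y), (25,X), (31,Y), (35,Y)
ranks: 5->1, 17->2, 20->3, 21->4, 22->5, 24->6, 25->7, 31->8, 35->9
Step 2: Rank sum for X: R1 = 1 + 2 + 5 + 7 = 15.
Step 3: U_X = R1 - n1(n1+1)/2 = 15 - 4*5/2 = 15 - 10 = 5.
       U_Y = n1*n2 - U_X = 20 - 5 = 15.
Step 4: No ties, so the exact null distribution of U (based on enumerating the C(9,4) = 126 equally likely rank assignments) gives the two-sided p-value.
Step 5: p-value = 0.285714; compare to alpha = 0.1. fail to reject H0.

U_X = 5, p = 0.285714, fail to reject H0 at alpha = 0.1.


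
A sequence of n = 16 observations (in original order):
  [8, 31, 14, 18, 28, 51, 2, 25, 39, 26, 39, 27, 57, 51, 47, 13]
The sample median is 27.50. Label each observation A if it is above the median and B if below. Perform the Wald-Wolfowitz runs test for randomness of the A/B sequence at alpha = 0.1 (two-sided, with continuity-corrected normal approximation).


Step 1: Compute median = 27.50; label A = above, B = below.
Labels in order: BABBAABBABABAAAB  (n_A = 8, n_B = 8)
Step 2: Count runs R = 11.
Step 3: Under H0 (random ordering), E[R] = 2*n_A*n_B/(n_A+n_B) + 1 = 2*8*8/16 + 1 = 9.0000.
        Var[R] = 2*n_A*n_B*(2*n_A*n_B - n_A - n_B) / ((n_A+n_B)^2 * (n_A+n_B-1)) = 14336/3840 = 3.7333.
        SD[R] = 1.9322.
Step 4: Continuity-corrected z = (R - 0.5 - E[R]) / SD[R] = (11 - 0.5 - 9.0000) / 1.9322 = 0.7763.
Step 5: Two-sided p-value via normal approximation = 2*(1 - Phi(|z|)) = 0.437558.
Step 6: alpha = 0.1. fail to reject H0.

R = 11, z = 0.7763, p = 0.437558, fail to reject H0.


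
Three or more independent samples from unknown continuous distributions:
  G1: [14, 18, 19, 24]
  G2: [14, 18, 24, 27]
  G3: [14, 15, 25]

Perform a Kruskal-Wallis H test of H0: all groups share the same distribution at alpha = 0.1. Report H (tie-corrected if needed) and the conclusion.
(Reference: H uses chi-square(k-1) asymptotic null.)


Step 1: Combine all N = 11 observations and assign midranks.
sorted (value, group, rank): (14,G1,2), (14,G2,2), (14,G3,2), (15,G3,4), (18,G1,5.5), (18,G2,5.5), (19,G1,7), (24,G1,8.5), (24,G2,8.5), (25,G3,10), (27,G2,11)
Step 2: Sum ranks within each group.
R_1 = 23 (n_1 = 4)
R_2 = 27 (n_2 = 4)
R_3 = 16 (n_3 = 3)
Step 3: H = 12/(N(N+1)) * sum(R_i^2/n_i) - 3(N+1)
     = 12/(11*12) * (23^2/4 + 27^2/4 + 16^2/3) - 3*12
     = 0.090909 * 399.833 - 36
     = 0.348485.
Step 4: Ties present; correction factor C = 1 - 36/(11^3 - 11) = 0.972727. Corrected H = 0.348485 / 0.972727 = 0.358255.
Step 5: Under H0, H ~ chi^2(2); p-value = 0.835999.
Step 6: alpha = 0.1. fail to reject H0.

H = 0.3583, df = 2, p = 0.835999, fail to reject H0.


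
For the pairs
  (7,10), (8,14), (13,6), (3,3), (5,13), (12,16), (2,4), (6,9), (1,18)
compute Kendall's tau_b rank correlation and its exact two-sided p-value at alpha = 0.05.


Step 1: Enumerate the 36 unordered pairs (i,j) with i<j and classify each by sign(x_j-x_i) * sign(y_j-y_i).
  (1,2):dx=+1,dy=+4->C; (1,3):dx=+6,dy=-4->D; (1,4):dx=-4,dy=-7->C; (1,5):dx=-2,dy=+3->D
  (1,6):dx=+5,dy=+6->C; (1,7):dx=-5,dy=-6->C; (1,8):dx=-1,dy=-1->C; (1,9):dx=-6,dy=+8->D
  (2,3):dx=+5,dy=-8->D; (2,4):dx=-5,dy=-11->C; (2,5):dx=-3,dy=-1->C; (2,6):dx=+4,dy=+2->C
  (2,7):dx=-6,dy=-10->C; (2,8):dx=-2,dy=-5->C; (2,9):dx=-7,dy=+4->D; (3,4):dx=-10,dy=-3->C
  (3,5):dx=-8,dy=+7->D; (3,6):dx=-1,dy=+10->D; (3,7):dx=-11,dy=-2->C; (3,8):dx=-7,dy=+3->D
  (3,9):dx=-12,dy=+12->D; (4,5):dx=+2,dy=+10->C; (4,6):dx=+9,dy=+13->C; (4,7):dx=-1,dy=+1->D
  (4,8):dx=+3,dy=+6->C; (4,9):dx=-2,dy=+15->D; (5,6):dx=+7,dy=+3->C; (5,7):dx=-3,dy=-9->C
  (5,8):dx=+1,dy=-4->D; (5,9):dx=-4,dy=+5->D; (6,7):dx=-10,dy=-12->C; (6,8):dx=-6,dy=-7->C
  (6,9):dx=-11,dy=+2->D; (7,8):dx=+4,dy=+5->C; (7,9):dx=-1,dy=+14->D; (8,9):dx=-5,dy=+9->D
Step 2: C = 20, D = 16, total pairs = 36.
Step 3: tau = (C - D)/(n(n-1)/2) = (20 - 16)/36 = 0.111111.
Step 4: Exact two-sided p-value (enumerate n! = 362880 permutations of y under H0): p = 0.761414.
Step 5: alpha = 0.05. fail to reject H0.

tau_b = 0.1111 (C=20, D=16), p = 0.761414, fail to reject H0.


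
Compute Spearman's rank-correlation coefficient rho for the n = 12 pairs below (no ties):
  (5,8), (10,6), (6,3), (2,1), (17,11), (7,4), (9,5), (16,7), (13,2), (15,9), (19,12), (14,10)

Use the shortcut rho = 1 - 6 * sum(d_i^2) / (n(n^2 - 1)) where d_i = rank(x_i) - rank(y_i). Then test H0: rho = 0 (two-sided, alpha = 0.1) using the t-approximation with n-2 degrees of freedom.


Step 1: Rank x and y separately (midranks; no ties here).
rank(x): 5->2, 10->6, 6->3, 2->1, 17->11, 7->4, 9->5, 16->10, 13->7, 15->9, 19->12, 14->8
rank(y): 8->8, 6->6, 3->3, 1->1, 11->11, 4->4, 5->5, 7->7, 2->2, 9->9, 12->12, 10->10
Step 2: d_i = R_x(i) - R_y(i); compute d_i^2.
  (2-8)^2=36, (6-6)^2=0, (3-3)^2=0, (1-1)^2=0, (11-11)^2=0, (4-4)^2=0, (5-5)^2=0, (10-7)^2=9, (7-2)^2=25, (9-9)^2=0, (12-12)^2=0, (8-10)^2=4
sum(d^2) = 74.
Step 3: rho = 1 - 6*74 / (12*(12^2 - 1)) = 1 - 444/1716 = 0.741259.
Step 4: Under H0, t = rho * sqrt((n-2)/(1-rho^2)) = 3.4923 ~ t(10).
Step 5: Two-sided p-value from the t-distribution with 10 df = 0.005801.
Step 6: alpha = 0.1. reject H0.

rho = 0.7413, p = 0.005801, reject H0 at alpha = 0.1.


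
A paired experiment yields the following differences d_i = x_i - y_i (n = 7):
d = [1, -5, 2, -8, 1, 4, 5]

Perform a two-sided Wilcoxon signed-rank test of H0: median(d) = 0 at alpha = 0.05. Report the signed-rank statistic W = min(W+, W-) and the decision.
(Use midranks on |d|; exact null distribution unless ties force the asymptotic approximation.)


Step 1: Drop any zero differences (none here) and take |d_i|.
|d| = [1, 5, 2, 8, 1, 4, 5]
Step 2: Midrank |d_i| (ties get averaged ranks).
ranks: |1|->1.5, |5|->5.5, |2|->3, |8|->7, |1|->1.5, |4|->4, |5|->5.5
Step 3: Attach original signs; sum ranks with positive sign and with negative sign.
W+ = 1.5 + 3 + 1.5 + 4 + 5.5 = 15.5
W- = 5.5 + 7 = 12.5
(Check: W+ + W- = 28 should equal n(n+1)/2 = 28.)
Step 4: Test statistic W = min(W+, W-) = 12.5.
Step 5: Ties in |d|, so use the tie-corrected normal approximation.
        E[W] = n(n+1)/4 = 7*8/4 = 14.
        Tie groups: |d|=1 (t=2), |d|=5 (t=2); sum(t^3 - t) = 12.
        Var[W] = n(n+1)(2n+1)/24 - sum(t^3-t)/48 = 840/24 - 12/48 = 34.75.
        z = (W - E[W]) / sqrt(Var[W]) = (12.5 - 14) / 5.8949 = -0.2545.
        Two-sided p = 2*Phi(z) = 0.799143.
Step 6: alpha = 0.05. fail to reject H0.

W+ = 15.5, W- = 12.5, W = min = 12.5, p = 0.799143, fail to reject H0.


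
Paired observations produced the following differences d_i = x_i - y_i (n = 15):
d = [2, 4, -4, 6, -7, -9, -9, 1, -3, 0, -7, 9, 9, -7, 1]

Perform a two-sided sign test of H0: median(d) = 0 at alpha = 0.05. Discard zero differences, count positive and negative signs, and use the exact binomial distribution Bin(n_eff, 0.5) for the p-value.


Step 1: Discard zero differences. Original n = 15; n_eff = number of nonzero differences = 14.
Nonzero differences (with sign): +2, +4, -4, +6, -7, -9, -9, +1, -3, -7, +9, +9, -7, +1
Step 2: Count signs: positive = 7, negative = 7.
Step 3: Under H0: P(positive) = 0.5, so the number of positives S ~ Bin(14, 0.5).
Step 4: Two-sided exact p-value = sum of Bin(14,0.5) probabilities at or below the observed probability = 1.000000.
Step 5: alpha = 0.05. fail to reject H0.

n_eff = 14, pos = 7, neg = 7, p = 1.000000, fail to reject H0.


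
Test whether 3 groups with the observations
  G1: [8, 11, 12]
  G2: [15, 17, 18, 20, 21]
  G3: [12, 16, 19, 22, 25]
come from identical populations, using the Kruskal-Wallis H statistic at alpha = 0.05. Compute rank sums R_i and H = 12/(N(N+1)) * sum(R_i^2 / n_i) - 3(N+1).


Step 1: Combine all N = 13 observations and assign midranks.
sorted (value, group, rank): (8,G1,1), (11,G1,2), (12,G1,3.5), (12,G3,3.5), (15,G2,5), (16,G3,6), (17,G2,7), (18,G2,8), (19,G3,9), (20,G2,10), (21,G2,11), (22,G3,12), (25,G3,13)
Step 2: Sum ranks within each group.
R_1 = 6.5 (n_1 = 3)
R_2 = 41 (n_2 = 5)
R_3 = 43.5 (n_3 = 5)
Step 3: H = 12/(N(N+1)) * sum(R_i^2/n_i) - 3(N+1)
     = 12/(13*14) * (6.5^2/3 + 41^2/5 + 43.5^2/5) - 3*14
     = 0.065934 * 728.733 - 42
     = 6.048352.
Step 4: Ties present; correction factor C = 1 - 6/(13^3 - 13) = 0.997253. Corrected H = 6.048352 / 0.997253 = 6.065014.
Step 5: Under H0, H ~ chi^2(2); p-value = 0.048195.
Step 6: alpha = 0.05. reject H0.

H = 6.0650, df = 2, p = 0.048195, reject H0.


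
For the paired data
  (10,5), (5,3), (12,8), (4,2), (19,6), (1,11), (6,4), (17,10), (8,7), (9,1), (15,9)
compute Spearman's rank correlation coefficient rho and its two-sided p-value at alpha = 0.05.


Step 1: Rank x and y separately (midranks; no ties here).
rank(x): 10->7, 5->3, 12->8, 4->2, 19->11, 1->1, 6->4, 17->10, 8->5, 9->6, 15->9
rank(y): 5->5, 3->3, 8->8, 2->2, 6->6, 11->11, 4->4, 10->10, 7->7, 1->1, 9->9
Step 2: d_i = R_x(i) - R_y(i); compute d_i^2.
  (7-5)^2=4, (3-3)^2=0, (8-8)^2=0, (2-2)^2=0, (11-6)^2=25, (1-11)^2=100, (4-4)^2=0, (10-10)^2=0, (5-7)^2=4, (6-1)^2=25, (9-9)^2=0
sum(d^2) = 158.
Step 3: rho = 1 - 6*158 / (11*(11^2 - 1)) = 1 - 948/1320 = 0.281818.
Step 4: Under H0, t = rho * sqrt((n-2)/(1-rho^2)) = 0.8812 ~ t(9).
Step 5: Two-sided p-value from the t-distribution with 9 df = 0.401145.
Step 6: alpha = 0.05. fail to reject H0.

rho = 0.2818, p = 0.401145, fail to reject H0 at alpha = 0.05.


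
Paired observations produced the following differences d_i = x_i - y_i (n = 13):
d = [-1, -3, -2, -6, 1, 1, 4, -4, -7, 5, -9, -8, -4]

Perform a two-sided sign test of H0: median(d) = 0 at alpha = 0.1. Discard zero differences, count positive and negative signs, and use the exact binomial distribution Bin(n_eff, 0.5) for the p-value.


Step 1: Discard zero differences. Original n = 13; n_eff = number of nonzero differences = 13.
Nonzero differences (with sign): -1, -3, -2, -6, +1, +1, +4, -4, -7, +5, -9, -8, -4
Step 2: Count signs: positive = 4, negative = 9.
Step 3: Under H0: P(positive) = 0.5, so the number of positives S ~ Bin(13, 0.5).
Step 4: Two-sided exact p-value = sum of Bin(13,0.5) probabilities at or below the observed probability = 0.266846.
Step 5: alpha = 0.1. fail to reject H0.

n_eff = 13, pos = 4, neg = 9, p = 0.266846, fail to reject H0.


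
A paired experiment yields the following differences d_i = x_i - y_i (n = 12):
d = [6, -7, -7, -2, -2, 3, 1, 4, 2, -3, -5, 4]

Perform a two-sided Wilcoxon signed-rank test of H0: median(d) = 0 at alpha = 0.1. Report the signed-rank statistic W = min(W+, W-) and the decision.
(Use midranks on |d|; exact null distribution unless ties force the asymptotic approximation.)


Step 1: Drop any zero differences (none here) and take |d_i|.
|d| = [6, 7, 7, 2, 2, 3, 1, 4, 2, 3, 5, 4]
Step 2: Midrank |d_i| (ties get averaged ranks).
ranks: |6|->10, |7|->11.5, |7|->11.5, |2|->3, |2|->3, |3|->5.5, |1|->1, |4|->7.5, |2|->3, |3|->5.5, |5|->9, |4|->7.5
Step 3: Attach original signs; sum ranks with positive sign and with negative sign.
W+ = 10 + 5.5 + 1 + 7.5 + 3 + 7.5 = 34.5
W- = 11.5 + 11.5 + 3 + 3 + 5.5 + 9 = 43.5
(Check: W+ + W- = 78 should equal n(n+1)/2 = 78.)
Step 4: Test statistic W = min(W+, W-) = 34.5.
Step 5: Ties in |d|, so use the tie-corrected normal approximation.
        E[W] = n(n+1)/4 = 12*13/4 = 39.
        Tie groups: |d|=2 (t=3), |d|=3 (t=2), |d|=4 (t=2), |d|=7 (t=2); sum(t^3 - t) = 42.
        Var[W] = n(n+1)(2n+1)/24 - sum(t^3-t)/48 = 3900/24 - 42/48 = 161.625.
        z = (W - E[W]) / sqrt(Var[W]) = (34.5 - 39) / 12.7132 = -0.3540.
        Two-sided p = 2*Phi(z) = 0.723366.
Step 6: alpha = 0.1. fail to reject H0.

W+ = 34.5, W- = 43.5, W = min = 34.5, p = 0.723366, fail to reject H0.


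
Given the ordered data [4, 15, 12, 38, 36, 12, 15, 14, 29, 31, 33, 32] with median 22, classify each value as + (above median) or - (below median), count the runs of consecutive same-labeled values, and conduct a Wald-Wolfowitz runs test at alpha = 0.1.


Step 1: Compute median = 22; label A = above, B = below.
Labels in order: BBBAABBBAAAA  (n_A = 6, n_B = 6)
Step 2: Count runs R = 4.
Step 3: Under H0 (random ordering), E[R] = 2*n_A*n_B/(n_A+n_B) + 1 = 2*6*6/12 + 1 = 7.0000.
        Var[R] = 2*n_A*n_B*(2*n_A*n_B - n_A - n_B) / ((n_A+n_B)^2 * (n_A+n_B-1)) = 4320/1584 = 2.7273.
        SD[R] = 1.6514.
Step 4: Continuity-corrected z = (R + 0.5 - E[R]) / SD[R] = (4 + 0.5 - 7.0000) / 1.6514 = -1.5138.
Step 5: Two-sided p-value via normal approximation = 2*(1 - Phi(|z|)) = 0.130070.
Step 6: alpha = 0.1. fail to reject H0.

R = 4, z = -1.5138, p = 0.130070, fail to reject H0.


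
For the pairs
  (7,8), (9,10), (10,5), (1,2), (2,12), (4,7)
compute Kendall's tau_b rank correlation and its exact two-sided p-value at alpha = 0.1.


Step 1: Enumerate the 15 unordered pairs (i,j) with i<j and classify each by sign(x_j-x_i) * sign(y_j-y_i).
  (1,2):dx=+2,dy=+2->C; (1,3):dx=+3,dy=-3->D; (1,4):dx=-6,dy=-6->C; (1,5):dx=-5,dy=+4->D
  (1,6):dx=-3,dy=-1->C; (2,3):dx=+1,dy=-5->D; (2,4):dx=-8,dy=-8->C; (2,5):dx=-7,dy=+2->D
  (2,6):dx=-5,dy=-3->C; (3,4):dx=-9,dy=-3->C; (3,5):dx=-8,dy=+7->D; (3,6):dx=-6,dy=+2->D
  (4,5):dx=+1,dy=+10->C; (4,6):dx=+3,dy=+5->C; (5,6):dx=+2,dy=-5->D
Step 2: C = 8, D = 7, total pairs = 15.
Step 3: tau = (C - D)/(n(n-1)/2) = (8 - 7)/15 = 0.066667.
Step 4: Exact two-sided p-value (enumerate n! = 720 permutations of y under H0): p = 1.000000.
Step 5: alpha = 0.1. fail to reject H0.

tau_b = 0.0667 (C=8, D=7), p = 1.000000, fail to reject H0.


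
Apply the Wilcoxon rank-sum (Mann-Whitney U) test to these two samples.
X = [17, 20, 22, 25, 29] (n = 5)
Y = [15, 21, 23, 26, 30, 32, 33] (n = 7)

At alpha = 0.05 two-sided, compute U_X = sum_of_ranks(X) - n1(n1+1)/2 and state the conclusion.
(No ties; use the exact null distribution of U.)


Step 1: Combine and sort all 12 observations; assign midranks.
sorted (value, group): (15,Y), (17,X), (20,X), (21,Y), (22,X), (23,Y), (25,X), (26,Y), (29,X), (30,Y), (32,Y), (33,Y)
ranks: 15->1, 17->2, 20->3, 21->4, 22->5, 23->6, 25->7, 26->8, 29->9, 30->10, 32->11, 33->12
Step 2: Rank sum for X: R1 = 2 + 3 + 5 + 7 + 9 = 26.
Step 3: U_X = R1 - n1(n1+1)/2 = 26 - 5*6/2 = 26 - 15 = 11.
       U_Y = n1*n2 - U_X = 35 - 11 = 24.
Step 4: No ties, so the exact null distribution of U (based on enumerating the C(12,5) = 792 equally likely rank assignments) gives the two-sided p-value.
Step 5: p-value = 0.343434; compare to alpha = 0.05. fail to reject H0.

U_X = 11, p = 0.343434, fail to reject H0 at alpha = 0.05.


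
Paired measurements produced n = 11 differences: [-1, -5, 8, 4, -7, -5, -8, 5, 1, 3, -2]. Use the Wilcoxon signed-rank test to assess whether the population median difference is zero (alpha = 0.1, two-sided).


Step 1: Drop any zero differences (none here) and take |d_i|.
|d| = [1, 5, 8, 4, 7, 5, 8, 5, 1, 3, 2]
Step 2: Midrank |d_i| (ties get averaged ranks).
ranks: |1|->1.5, |5|->7, |8|->10.5, |4|->5, |7|->9, |5|->7, |8|->10.5, |5|->7, |1|->1.5, |3|->4, |2|->3
Step 3: Attach original signs; sum ranks with positive sign and with negative sign.
W+ = 10.5 + 5 + 7 + 1.5 + 4 = 28
W- = 1.5 + 7 + 9 + 7 + 10.5 + 3 = 38
(Check: W+ + W- = 66 should equal n(n+1)/2 = 66.)
Step 4: Test statistic W = min(W+, W-) = 28.
Step 5: Ties in |d|, so use the tie-corrected normal approximation.
        E[W] = n(n+1)/4 = 11*12/4 = 33.
        Tie groups: |d|=1 (t=2), |d|=5 (t=3), |d|=8 (t=2); sum(t^3 - t) = 36.
        Var[W] = n(n+1)(2n+1)/24 - sum(t^3-t)/48 = 3036/24 - 36/48 = 125.75.
        z = (W - E[W]) / sqrt(Var[W]) = (28 - 33) / 11.2138 = -0.4459.
        Two-sided p = 2*Phi(z) = 0.655685.
Step 6: alpha = 0.1. fail to reject H0.

W+ = 28, W- = 38, W = min = 28, p = 0.655685, fail to reject H0.


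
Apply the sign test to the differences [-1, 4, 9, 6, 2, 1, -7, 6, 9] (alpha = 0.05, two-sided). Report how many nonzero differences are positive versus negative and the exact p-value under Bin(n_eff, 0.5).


Step 1: Discard zero differences. Original n = 9; n_eff = number of nonzero differences = 9.
Nonzero differences (with sign): -1, +4, +9, +6, +2, +1, -7, +6, +9
Step 2: Count signs: positive = 7, negative = 2.
Step 3: Under H0: P(positive) = 0.5, so the number of positives S ~ Bin(9, 0.5).
Step 4: Two-sided exact p-value = sum of Bin(9,0.5) probabilities at or below the observed probability = 0.179688.
Step 5: alpha = 0.05. fail to reject H0.

n_eff = 9, pos = 7, neg = 2, p = 0.179688, fail to reject H0.


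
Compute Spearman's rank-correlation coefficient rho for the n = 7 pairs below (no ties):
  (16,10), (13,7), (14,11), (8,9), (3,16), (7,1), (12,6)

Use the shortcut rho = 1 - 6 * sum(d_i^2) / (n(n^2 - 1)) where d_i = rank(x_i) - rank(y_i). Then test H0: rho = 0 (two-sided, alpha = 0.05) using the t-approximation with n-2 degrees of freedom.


Step 1: Rank x and y separately (midranks; no ties here).
rank(x): 16->7, 13->5, 14->6, 8->3, 3->1, 7->2, 12->4
rank(y): 10->5, 7->3, 11->6, 9->4, 16->7, 1->1, 6->2
Step 2: d_i = R_x(i) - R_y(i); compute d_i^2.
  (7-5)^2=4, (5-3)^2=4, (6-6)^2=0, (3-4)^2=1, (1-7)^2=36, (2-1)^2=1, (4-2)^2=4
sum(d^2) = 50.
Step 3: rho = 1 - 6*50 / (7*(7^2 - 1)) = 1 - 300/336 = 0.107143.
Step 4: Under H0, t = rho * sqrt((n-2)/(1-rho^2)) = 0.2410 ~ t(5).
Step 5: Two-sided p-value from the t-distribution with 5 df = 0.819151.
Step 6: alpha = 0.05. fail to reject H0.

rho = 0.1071, p = 0.819151, fail to reject H0 at alpha = 0.05.


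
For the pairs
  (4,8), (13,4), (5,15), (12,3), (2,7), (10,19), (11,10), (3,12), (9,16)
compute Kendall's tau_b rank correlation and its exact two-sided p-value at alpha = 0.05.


Step 1: Enumerate the 36 unordered pairs (i,j) with i<j and classify each by sign(x_j-x_i) * sign(y_j-y_i).
  (1,2):dx=+9,dy=-4->D; (1,3):dx=+1,dy=+7->C; (1,4):dx=+8,dy=-5->D; (1,5):dx=-2,dy=-1->C
  (1,6):dx=+6,dy=+11->C; (1,7):dx=+7,dy=+2->C; (1,8):dx=-1,dy=+4->D; (1,9):dx=+5,dy=+8->C
  (2,3):dx=-8,dy=+11->D; (2,4):dx=-1,dy=-1->C; (2,5):dx=-11,dy=+3->D; (2,6):dx=-3,dy=+15->D
  (2,7):dx=-2,dy=+6->D; (2,8):dx=-10,dy=+8->D; (2,9):dx=-4,dy=+12->D; (3,4):dx=+7,dy=-12->D
  (3,5):dx=-3,dy=-8->C; (3,6):dx=+5,dy=+4->C; (3,7):dx=+6,dy=-5->D; (3,8):dx=-2,dy=-3->C
  (3,9):dx=+4,dy=+1->C; (4,5):dx=-10,dy=+4->D; (4,6):dx=-2,dy=+16->D; (4,7):dx=-1,dy=+7->D
  (4,8):dx=-9,dy=+9->D; (4,9):dx=-3,dy=+13->D; (5,6):dx=+8,dy=+12->C; (5,7):dx=+9,dy=+3->C
  (5,8):dx=+1,dy=+5->C; (5,9):dx=+7,dy=+9->C; (6,7):dx=+1,dy=-9->D; (6,8):dx=-7,dy=-7->C
  (6,9):dx=-1,dy=-3->C; (7,8):dx=-8,dy=+2->D; (7,9):dx=-2,dy=+6->D; (8,9):dx=+6,dy=+4->C
Step 2: C = 17, D = 19, total pairs = 36.
Step 3: tau = (C - D)/(n(n-1)/2) = (17 - 19)/36 = -0.055556.
Step 4: Exact two-sided p-value (enumerate n! = 362880 permutations of y under H0): p = 0.919455.
Step 5: alpha = 0.05. fail to reject H0.

tau_b = -0.0556 (C=17, D=19), p = 0.919455, fail to reject H0.


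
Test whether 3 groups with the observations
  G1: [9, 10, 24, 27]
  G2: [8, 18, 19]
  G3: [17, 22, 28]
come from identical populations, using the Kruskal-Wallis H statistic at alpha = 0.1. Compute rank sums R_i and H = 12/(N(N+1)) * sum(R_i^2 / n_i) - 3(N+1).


Step 1: Combine all N = 10 observations and assign midranks.
sorted (value, group, rank): (8,G2,1), (9,G1,2), (10,G1,3), (17,G3,4), (18,G2,5), (19,G2,6), (22,G3,7), (24,G1,8), (27,G1,9), (28,G3,10)
Step 2: Sum ranks within each group.
R_1 = 22 (n_1 = 4)
R_2 = 12 (n_2 = 3)
R_3 = 21 (n_3 = 3)
Step 3: H = 12/(N(N+1)) * sum(R_i^2/n_i) - 3(N+1)
     = 12/(10*11) * (22^2/4 + 12^2/3 + 21^2/3) - 3*11
     = 0.109091 * 316 - 33
     = 1.472727.
Step 4: No ties, so H is used without correction.
Step 5: Under H0, H ~ chi^2(2); p-value = 0.478852.
Step 6: alpha = 0.1. fail to reject H0.

H = 1.4727, df = 2, p = 0.478852, fail to reject H0.


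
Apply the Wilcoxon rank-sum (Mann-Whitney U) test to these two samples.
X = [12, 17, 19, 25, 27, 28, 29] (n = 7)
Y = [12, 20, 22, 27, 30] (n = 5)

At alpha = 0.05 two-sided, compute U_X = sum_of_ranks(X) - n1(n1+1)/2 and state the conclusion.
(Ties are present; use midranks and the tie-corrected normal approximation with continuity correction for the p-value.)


Step 1: Combine and sort all 12 observations; assign midranks.
sorted (value, group): (12,X), (12,Y), (17,X), (19,X), (20,Y), (22,Y), (25,X), (27,X), (27,Y), (28,X), (29,X), (30,Y)
ranks: 12->1.5, 12->1.5, 17->3, 19->4, 20->5, 22->6, 25->7, 27->8.5, 27->8.5, 28->10, 29->11, 30->12
Step 2: Rank sum for X: R1 = 1.5 + 3 + 4 + 7 + 8.5 + 10 + 11 = 45.
Step 3: U_X = R1 - n1(n1+1)/2 = 45 - 7*8/2 = 45 - 28 = 17.
       U_Y = n1*n2 - U_X = 35 - 17 = 18.
Step 4: Ties are present, so use the tie-corrected normal approximation (with continuity correction) for the p-value.
Step 5: p-value = 1.000000; compare to alpha = 0.05. fail to reject H0.

U_X = 17, p = 1.000000, fail to reject H0 at alpha = 0.05.


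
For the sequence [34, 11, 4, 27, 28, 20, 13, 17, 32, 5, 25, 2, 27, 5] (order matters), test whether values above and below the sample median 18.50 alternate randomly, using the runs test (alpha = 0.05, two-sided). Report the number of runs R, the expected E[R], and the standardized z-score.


Step 1: Compute median = 18.50; label A = above, B = below.
Labels in order: ABBAAABBABABAB  (n_A = 7, n_B = 7)
Step 2: Count runs R = 10.
Step 3: Under H0 (random ordering), E[R] = 2*n_A*n_B/(n_A+n_B) + 1 = 2*7*7/14 + 1 = 8.0000.
        Var[R] = 2*n_A*n_B*(2*n_A*n_B - n_A - n_B) / ((n_A+n_B)^2 * (n_A+n_B-1)) = 8232/2548 = 3.2308.
        SD[R] = 1.7974.
Step 4: Continuity-corrected z = (R - 0.5 - E[R]) / SD[R] = (10 - 0.5 - 8.0000) / 1.7974 = 0.8345.
Step 5: Two-sided p-value via normal approximation = 2*(1 - Phi(|z|)) = 0.403986.
Step 6: alpha = 0.05. fail to reject H0.

R = 10, z = 0.8345, p = 0.403986, fail to reject H0.


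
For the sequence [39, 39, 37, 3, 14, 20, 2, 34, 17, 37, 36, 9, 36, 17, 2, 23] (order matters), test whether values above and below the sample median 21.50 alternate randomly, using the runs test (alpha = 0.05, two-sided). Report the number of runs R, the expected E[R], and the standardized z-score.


Step 1: Compute median = 21.50; label A = above, B = below.
Labels in order: AAABBBBABAABABBA  (n_A = 8, n_B = 8)
Step 2: Count runs R = 9.
Step 3: Under H0 (random ordering), E[R] = 2*n_A*n_B/(n_A+n_B) + 1 = 2*8*8/16 + 1 = 9.0000.
        Var[R] = 2*n_A*n_B*(2*n_A*n_B - n_A - n_B) / ((n_A+n_B)^2 * (n_A+n_B-1)) = 14336/3840 = 3.7333.
        SD[R] = 1.9322.
Step 4: R = E[R], so z = 0 with no continuity correction.
Step 5: Two-sided p-value via normal approximation = 2*(1 - Phi(|z|)) = 1.000000.
Step 6: alpha = 0.05. fail to reject H0.

R = 9, z = 0.0000, p = 1.000000, fail to reject H0.


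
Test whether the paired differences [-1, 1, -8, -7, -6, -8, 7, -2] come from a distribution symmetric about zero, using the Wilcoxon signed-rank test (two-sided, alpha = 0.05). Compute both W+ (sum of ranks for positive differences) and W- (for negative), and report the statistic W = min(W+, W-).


Step 1: Drop any zero differences (none here) and take |d_i|.
|d| = [1, 1, 8, 7, 6, 8, 7, 2]
Step 2: Midrank |d_i| (ties get averaged ranks).
ranks: |1|->1.5, |1|->1.5, |8|->7.5, |7|->5.5, |6|->4, |8|->7.5, |7|->5.5, |2|->3
Step 3: Attach original signs; sum ranks with positive sign and with negative sign.
W+ = 1.5 + 5.5 = 7
W- = 1.5 + 7.5 + 5.5 + 4 + 7.5 + 3 = 29
(Check: W+ + W- = 36 should equal n(n+1)/2 = 36.)
Step 4: Test statistic W = min(W+, W-) = 7.
Step 5: Ties in |d|, so use the tie-corrected normal approximation.
        E[W] = n(n+1)/4 = 8*9/4 = 18.
        Tie groups: |d|=1 (t=2), |d|=7 (t=2), |d|=8 (t=2); sum(t^3 - t) = 18.
        Var[W] = n(n+1)(2n+1)/24 - sum(t^3-t)/48 = 1224/24 - 18/48 = 50.625.
        z = (W - E[W]) / sqrt(Var[W]) = (7 - 18) / 7.1151 = -1.5460.
        Two-sided p = 2*Phi(z) = 0.122104.
Step 6: alpha = 0.05. fail to reject H0.

W+ = 7, W- = 29, W = min = 7, p = 0.122104, fail to reject H0.


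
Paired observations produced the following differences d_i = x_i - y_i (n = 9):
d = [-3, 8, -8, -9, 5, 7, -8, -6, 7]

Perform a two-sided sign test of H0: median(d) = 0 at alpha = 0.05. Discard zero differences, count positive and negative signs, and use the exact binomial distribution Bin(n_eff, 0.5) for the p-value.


Step 1: Discard zero differences. Original n = 9; n_eff = number of nonzero differences = 9.
Nonzero differences (with sign): -3, +8, -8, -9, +5, +7, -8, -6, +7
Step 2: Count signs: positive = 4, negative = 5.
Step 3: Under H0: P(positive) = 0.5, so the number of positives S ~ Bin(9, 0.5).
Step 4: Two-sided exact p-value = sum of Bin(9,0.5) probabilities at or below the observed probability = 1.000000.
Step 5: alpha = 0.05. fail to reject H0.

n_eff = 9, pos = 4, neg = 5, p = 1.000000, fail to reject H0.


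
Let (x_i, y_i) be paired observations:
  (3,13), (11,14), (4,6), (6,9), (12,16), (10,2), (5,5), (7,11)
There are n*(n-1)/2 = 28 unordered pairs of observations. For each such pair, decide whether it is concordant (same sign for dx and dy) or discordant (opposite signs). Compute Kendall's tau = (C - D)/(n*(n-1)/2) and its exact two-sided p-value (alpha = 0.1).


Step 1: Enumerate the 28 unordered pairs (i,j) with i<j and classify each by sign(x_j-x_i) * sign(y_j-y_i).
  (1,2):dx=+8,dy=+1->C; (1,3):dx=+1,dy=-7->D; (1,4):dx=+3,dy=-4->D; (1,5):dx=+9,dy=+3->C
  (1,6):dx=+7,dy=-11->D; (1,7):dx=+2,dy=-8->D; (1,8):dx=+4,dy=-2->D; (2,3):dx=-7,dy=-8->C
  (2,4):dx=-5,dy=-5->C; (2,5):dx=+1,dy=+2->C; (2,6):dx=-1,dy=-12->C; (2,7):dx=-6,dy=-9->C
  (2,8):dx=-4,dy=-3->C; (3,4):dx=+2,dy=+3->C; (3,5):dx=+8,dy=+10->C; (3,6):dx=+6,dy=-4->D
  (3,7):dx=+1,dy=-1->D; (3,8):dx=+3,dy=+5->C; (4,5):dx=+6,dy=+7->C; (4,6):dx=+4,dy=-7->D
  (4,7):dx=-1,dy=-4->C; (4,8):dx=+1,dy=+2->C; (5,6):dx=-2,dy=-14->C; (5,7):dx=-7,dy=-11->C
  (5,8):dx=-5,dy=-5->C; (6,7):dx=-5,dy=+3->D; (6,8):dx=-3,dy=+9->D; (7,8):dx=+2,dy=+6->C
Step 2: C = 18, D = 10, total pairs = 28.
Step 3: tau = (C - D)/(n(n-1)/2) = (18 - 10)/28 = 0.285714.
Step 4: Exact two-sided p-value (enumerate n! = 40320 permutations of y under H0): p = 0.398760.
Step 5: alpha = 0.1. fail to reject H0.

tau_b = 0.2857 (C=18, D=10), p = 0.398760, fail to reject H0.


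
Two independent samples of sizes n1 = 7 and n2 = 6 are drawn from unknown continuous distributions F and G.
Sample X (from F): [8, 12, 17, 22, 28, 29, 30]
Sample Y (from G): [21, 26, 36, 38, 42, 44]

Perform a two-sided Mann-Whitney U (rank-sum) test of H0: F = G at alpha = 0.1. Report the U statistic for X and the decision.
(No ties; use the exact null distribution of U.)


Step 1: Combine and sort all 13 observations; assign midranks.
sorted (value, group): (8,X), (12,X), (17,X), (21,Y), (22,X), (26,Y), (28,X), (29,X), (30,X), (36,Y), (38,Y), (42,Y), (44,Y)
ranks: 8->1, 12->2, 17->3, 21->4, 22->5, 26->6, 28->7, 29->8, 30->9, 36->10, 38->11, 42->12, 44->13
Step 2: Rank sum for X: R1 = 1 + 2 + 3 + 5 + 7 + 8 + 9 = 35.
Step 3: U_X = R1 - n1(n1+1)/2 = 35 - 7*8/2 = 35 - 28 = 7.
       U_Y = n1*n2 - U_X = 42 - 7 = 35.
Step 4: No ties, so the exact null distribution of U (based on enumerating the C(13,7) = 1716 equally likely rank assignments) gives the two-sided p-value.
Step 5: p-value = 0.051282; compare to alpha = 0.1. reject H0.

U_X = 7, p = 0.051282, reject H0 at alpha = 0.1.


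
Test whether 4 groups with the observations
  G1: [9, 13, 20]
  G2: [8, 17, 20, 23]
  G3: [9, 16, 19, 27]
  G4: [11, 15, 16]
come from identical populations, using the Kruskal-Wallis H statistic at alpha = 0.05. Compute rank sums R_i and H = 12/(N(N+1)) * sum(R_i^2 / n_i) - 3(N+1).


Step 1: Combine all N = 14 observations and assign midranks.
sorted (value, group, rank): (8,G2,1), (9,G1,2.5), (9,G3,2.5), (11,G4,4), (13,G1,5), (15,G4,6), (16,G3,7.5), (16,G4,7.5), (17,G2,9), (19,G3,10), (20,G1,11.5), (20,G2,11.5), (23,G2,13), (27,G3,14)
Step 2: Sum ranks within each group.
R_1 = 19 (n_1 = 3)
R_2 = 34.5 (n_2 = 4)
R_3 = 34 (n_3 = 4)
R_4 = 17.5 (n_4 = 3)
Step 3: H = 12/(N(N+1)) * sum(R_i^2/n_i) - 3(N+1)
     = 12/(14*15) * (19^2/3 + 34.5^2/4 + 34^2/4 + 17.5^2/3) - 3*15
     = 0.057143 * 808.979 - 45
     = 1.227381.
Step 4: Ties present; correction factor C = 1 - 18/(14^3 - 14) = 0.993407. Corrected H = 1.227381 / 0.993407 = 1.235527.
Step 5: Under H0, H ~ chi^2(3); p-value = 0.744497.
Step 6: alpha = 0.05. fail to reject H0.

H = 1.2355, df = 3, p = 0.744497, fail to reject H0.


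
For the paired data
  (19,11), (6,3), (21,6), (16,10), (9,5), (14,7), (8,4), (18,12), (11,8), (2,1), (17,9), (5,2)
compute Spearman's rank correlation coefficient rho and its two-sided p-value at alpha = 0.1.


Step 1: Rank x and y separately (midranks; no ties here).
rank(x): 19->11, 6->3, 21->12, 16->8, 9->5, 14->7, 8->4, 18->10, 11->6, 2->1, 17->9, 5->2
rank(y): 11->11, 3->3, 6->6, 10->10, 5->5, 7->7, 4->4, 12->12, 8->8, 1->1, 9->9, 2->2
Step 2: d_i = R_x(i) - R_y(i); compute d_i^2.
  (11-11)^2=0, (3-3)^2=0, (12-6)^2=36, (8-10)^2=4, (5-5)^2=0, (7-7)^2=0, (4-4)^2=0, (10-12)^2=4, (6-8)^2=4, (1-1)^2=0, (9-9)^2=0, (2-2)^2=0
sum(d^2) = 48.
Step 3: rho = 1 - 6*48 / (12*(12^2 - 1)) = 1 - 288/1716 = 0.832168.
Step 4: Under H0, t = rho * sqrt((n-2)/(1-rho^2)) = 4.7456 ~ t(10).
Step 5: Two-sided p-value from the t-distribution with 10 df = 0.000785.
Step 6: alpha = 0.1. reject H0.

rho = 0.8322, p = 0.000785, reject H0 at alpha = 0.1.


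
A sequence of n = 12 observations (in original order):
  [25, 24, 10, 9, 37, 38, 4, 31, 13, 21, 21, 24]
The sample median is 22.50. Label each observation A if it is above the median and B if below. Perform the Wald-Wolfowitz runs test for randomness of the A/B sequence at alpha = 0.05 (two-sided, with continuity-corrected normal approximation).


Step 1: Compute median = 22.50; label A = above, B = below.
Labels in order: AABBAABABBBA  (n_A = 6, n_B = 6)
Step 2: Count runs R = 7.
Step 3: Under H0 (random ordering), E[R] = 2*n_A*n_B/(n_A+n_B) + 1 = 2*6*6/12 + 1 = 7.0000.
        Var[R] = 2*n_A*n_B*(2*n_A*n_B - n_A - n_B) / ((n_A+n_B)^2 * (n_A+n_B-1)) = 4320/1584 = 2.7273.
        SD[R] = 1.6514.
Step 4: R = E[R], so z = 0 with no continuity correction.
Step 5: Two-sided p-value via normal approximation = 2*(1 - Phi(|z|)) = 1.000000.
Step 6: alpha = 0.05. fail to reject H0.

R = 7, z = 0.0000, p = 1.000000, fail to reject H0.


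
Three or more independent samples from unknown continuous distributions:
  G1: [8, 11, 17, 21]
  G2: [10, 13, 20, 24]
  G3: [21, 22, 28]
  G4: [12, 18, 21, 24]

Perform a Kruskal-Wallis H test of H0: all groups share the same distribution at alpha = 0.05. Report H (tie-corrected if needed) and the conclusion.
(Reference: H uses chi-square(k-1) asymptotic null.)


Step 1: Combine all N = 15 observations and assign midranks.
sorted (value, group, rank): (8,G1,1), (10,G2,2), (11,G1,3), (12,G4,4), (13,G2,5), (17,G1,6), (18,G4,7), (20,G2,8), (21,G1,10), (21,G3,10), (21,G4,10), (22,G3,12), (24,G2,13.5), (24,G4,13.5), (28,G3,15)
Step 2: Sum ranks within each group.
R_1 = 20 (n_1 = 4)
R_2 = 28.5 (n_2 = 4)
R_3 = 37 (n_3 = 3)
R_4 = 34.5 (n_4 = 4)
Step 3: H = 12/(N(N+1)) * sum(R_i^2/n_i) - 3(N+1)
     = 12/(15*16) * (20^2/4 + 28.5^2/4 + 37^2/3 + 34.5^2/4) - 3*16
     = 0.050000 * 1056.96 - 48
     = 4.847917.
Step 4: Ties present; correction factor C = 1 - 30/(15^3 - 15) = 0.991071. Corrected H = 4.847917 / 0.991071 = 4.891592.
Step 5: Under H0, H ~ chi^2(3); p-value = 0.179910.
Step 6: alpha = 0.05. fail to reject H0.

H = 4.8916, df = 3, p = 0.179910, fail to reject H0.


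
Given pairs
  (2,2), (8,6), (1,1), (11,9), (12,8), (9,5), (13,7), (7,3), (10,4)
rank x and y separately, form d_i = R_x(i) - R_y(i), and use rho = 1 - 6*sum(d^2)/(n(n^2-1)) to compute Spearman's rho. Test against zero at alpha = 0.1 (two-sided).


Step 1: Rank x and y separately (midranks; no ties here).
rank(x): 2->2, 8->4, 1->1, 11->7, 12->8, 9->5, 13->9, 7->3, 10->6
rank(y): 2->2, 6->6, 1->1, 9->9, 8->8, 5->5, 7->7, 3->3, 4->4
Step 2: d_i = R_x(i) - R_y(i); compute d_i^2.
  (2-2)^2=0, (4-6)^2=4, (1-1)^2=0, (7-9)^2=4, (8-8)^2=0, (5-5)^2=0, (9-7)^2=4, (3-3)^2=0, (6-4)^2=4
sum(d^2) = 16.
Step 3: rho = 1 - 6*16 / (9*(9^2 - 1)) = 1 - 96/720 = 0.866667.
Step 4: Under H0, t = rho * sqrt((n-2)/(1-rho^2)) = 4.5962 ~ t(7).
Step 5: Two-sided p-value from the t-distribution with 7 df = 0.002495.
Step 6: alpha = 0.1. reject H0.

rho = 0.8667, p = 0.002495, reject H0 at alpha = 0.1.


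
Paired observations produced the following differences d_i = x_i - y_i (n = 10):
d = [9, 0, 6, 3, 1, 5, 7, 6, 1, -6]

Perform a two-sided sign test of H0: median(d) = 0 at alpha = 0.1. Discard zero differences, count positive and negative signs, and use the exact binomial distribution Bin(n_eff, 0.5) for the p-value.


Step 1: Discard zero differences. Original n = 10; n_eff = number of nonzero differences = 9.
Nonzero differences (with sign): +9, +6, +3, +1, +5, +7, +6, +1, -6
Step 2: Count signs: positive = 8, negative = 1.
Step 3: Under H0: P(positive) = 0.5, so the number of positives S ~ Bin(9, 0.5).
Step 4: Two-sided exact p-value = sum of Bin(9,0.5) probabilities at or below the observed probability = 0.039062.
Step 5: alpha = 0.1. reject H0.

n_eff = 9, pos = 8, neg = 1, p = 0.039062, reject H0.
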